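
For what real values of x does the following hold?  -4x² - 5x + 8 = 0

Discriminant: (-5)² − 4·(-4)·8 = 153.
Quadratic formula: x = (5 ± √153) / (-8).
So x = -3·√(17)/8 - 5/8 ≈ -2.1712 or x = -5/8 + 3·√(17)/8 ≈ 0.9212.

x = -2.1712 or x = 0.9212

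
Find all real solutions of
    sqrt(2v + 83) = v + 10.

Square both sides: 2v + 83 = (v + 10)^2.
Expand and rearrange: v^2 + 18v + 17 = 0.
Solving gives v = -1 or v = -17.
Check each candidate in the original equation:
  v = -1: sqrt(81) = 9, while v + 10 = 9 — valid.
  v = -17: sqrt(49) = 7, while v + 10 = -7 — extraneous.

v = -1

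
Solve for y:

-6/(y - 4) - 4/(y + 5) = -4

y = -4.1554 or y = 5.6554

Multiply both sides by (y - 4)(y + 5):
-6(y + 5) - 4(y - 4) = -4(y - 4)(y + 5).
Expand and collect terms: -4y² + 6y + 94 = 0.
By the quadratic formula, y = (-6 ± √1540) / -8, so y ≈ -4.1554 or y ≈ 5.6554.
Neither value makes a denominator zero (y ≠ 4, y ≠ -5), so both are valid.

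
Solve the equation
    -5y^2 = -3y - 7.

Rearrange to standard form: -5y^2 + 3y + 7 = 0.
Discriminant: (3)^2 - 4*(-5)*7 = 149.
Quadratic formula: y = (-3 +/- sqrt(149)) / (-10).
So y = 3/10 - sqrt(149)/10 ~= -0.9207 or y = 3/10 + sqrt(149)/10 ~= 1.5207.

y = -0.9207 or y = 1.5207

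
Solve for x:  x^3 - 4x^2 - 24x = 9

Rearrange: x^3 - 4x^2 - 24x - 9 = 0.
Possible rational roots are divisors of -9. Testing x = -3 gives 0, so (x + 3) is a factor.
Divide: x^3 - 4x^2 - 24x - 9 = (x + 3)(x^2 - 7x - 3).
Apply the quadratic formula to x^2 - 7x - 3 = 0: x = (7 +/- sqrt(61))/2, i.e. x ~= 7.4051 or x ~= -0.4051.

x = -3 or x = -0.4051 or x = 7.4051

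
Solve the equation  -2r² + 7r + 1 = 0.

Discriminant: (7)² − 4·(-2)·1 = 57.
Quadratic formula: r = (-7 ± √57) / (-4).
So r = 7/4 - √(57)/4 ≈ -0.1375 or r = 7/4 + √(57)/4 ≈ 3.6375.

r = -0.1375 or r = 3.6375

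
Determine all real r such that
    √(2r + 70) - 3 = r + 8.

r = -3

Isolate the radical: √(2r + 70) = r + 11.
Square both sides: 2r + 70 = (r + 11)².
Expand and rearrange: r² + 20r + 51 = 0.
Solving gives r = -3 or r = -17.
Check each candidate in the original equation:
  r = -3: √(64) = 8, while r + 11 = 8 — valid.
  r = -17: √(36) = 6, while r + 11 = -6 — extraneous.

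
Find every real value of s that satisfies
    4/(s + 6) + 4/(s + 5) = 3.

Multiply both sides by (s + 6)(s + 5):
4(s + 5) + 4(s + 6) = 3(s + 6)(s + 5).
Expand and collect terms: 3s² + 25s + 46 = 0.
By the quadratic formula, s = (-25 ± √73) / 6, so s ≈ -2.7427 or s ≈ -5.5907.
Neither value makes a denominator zero (s ≠ -6, s ≠ -5), so both are valid.

s = -5.5907 or s = -2.7427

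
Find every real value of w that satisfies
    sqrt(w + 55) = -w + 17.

Square both sides: w + 55 = (-w + 17)^2.
Expand and rearrange: w^2 - 35w + 234 = 0.
Solving gives w = 26 or w = 9.
Check each candidate in the original equation:
  w = 26: sqrt(81) = 9, while -w + 17 = -9 — extraneous.
  w = 9: sqrt(64) = 8, while -w + 17 = 8 — valid.

w = 9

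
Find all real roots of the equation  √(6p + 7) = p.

Square both sides: 6p + 7 = (p)².
Expand and rearrange: p² - 6p - 7 = 0.
Solving gives p = 7 or p = -1.
Check each candidate in the original equation:
  p = 7: √(49) = 7, while p = 7 — valid.
  p = -1: √(1) = 1, while p = -1 — extraneous.

p = 7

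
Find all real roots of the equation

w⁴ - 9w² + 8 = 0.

w = -2.8284 or w = -1 or w = 1 or w = 2.8284

Let u = w². The equation becomes u² - 9u + 8 = 0.
Factor: (u - 8)(u - 1) = 0, so u = 8 or u = 1.
w² = 8 gives w = ±2·√(2) ≈ ±2.8284.
w² = 1 gives w = ±1.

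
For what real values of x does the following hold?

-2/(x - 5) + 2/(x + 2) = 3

Multiply both sides by (x - 5)(x + 2):
-2(x + 2) + 2(x - 5) = 3(x - 5)(x + 2).
Expand and collect terms: 3x^2 - 9x - 16 = 0.
By the quadratic formula, x = (9 +/- sqrt(273)) / 6, so x ~= 4.2538 or x ~= -1.2538.
Neither value makes a denominator zero (x != 5, x != -2), so both are valid.

x = -1.2538 or x = 4.2538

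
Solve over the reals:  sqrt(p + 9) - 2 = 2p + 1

Isolate the radical: sqrt(p + 9) = 2p + 3.
Square both sides: p + 9 = (2p + 3)^2.
Expand and rearrange: 4p^2 + 11p = 0.
Solving gives p = 0 or p = -2.75.
Check each candidate in the original equation:
  p = 0: sqrt(9) = 3, while 2p + 3 = 3 — valid.
  p = -2.75: sqrt(6.25) = 2.5, while 2p + 3 = -2.5 — extraneous.

p = 0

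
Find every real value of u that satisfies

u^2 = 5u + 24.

Bring every term to one side: u^2 - 5u - 24 = 0.
Factor: (u + 3)(u - 8) = 0.
So u = -3 or u = 8.

u = -3 or u = 8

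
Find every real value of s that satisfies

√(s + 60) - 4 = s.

s = 4

Isolate the radical: √(s + 60) = s + 4.
Square both sides: s + 60 = (s + 4)².
Expand and rearrange: s² + 7s - 44 = 0.
Solving gives s = 4 or s = -11.
Check each candidate in the original equation:
  s = 4: √(64) = 8, while s + 4 = 8 — valid.
  s = -11: √(49) = 7, while s + 4 = -7 — extraneous.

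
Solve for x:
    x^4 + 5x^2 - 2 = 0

x = -0.6101 or x = 0.6101

Let u = x^2. The equation becomes u^2 + 5u - 2 = 0.
By the quadratic formula, u = -5/2 + sqrt(33)/2 or u = -sqrt(33)/2 - 5/2.
x^2 = -5/2 + sqrt(33)/2 gives x = +/-sqrt(-5/2 + sqrt(33)/2) ~= +/-0.6101.
x^2 = -sqrt(33)/2 - 5/2 < 0 has no real solution.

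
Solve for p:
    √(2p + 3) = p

p = 3

Square both sides: 2p + 3 = (p)².
Expand and rearrange: p² - 2p - 3 = 0.
Solving gives p = 3 or p = -1.
Check each candidate in the original equation:
  p = 3: √(9) = 3, while p = 3 — valid.
  p = -1: √(1) = 1, while p = -1 — extraneous.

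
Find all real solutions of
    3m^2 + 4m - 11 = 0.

Discriminant: (4)^2 - 4*3*(-11) = 148.
Quadratic formula: m = (-4 +/- sqrt(148)) / 6.
So m = -2/3 + sqrt(37)/3 ~= 1.3609 or m = -sqrt(37)/3 - 2/3 ~= -2.6943.

m = -2.6943 or m = 1.3609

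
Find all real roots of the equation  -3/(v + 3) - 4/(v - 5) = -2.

v = -1.8394 or v = 7.3394

Multiply both sides by (v + 3)(v - 5):
-3(v - 5) - 4(v + 3) = -2(v + 3)(v - 5).
Expand and collect terms: -2v² + 11v + 27 = 0.
By the quadratic formula, v = (-11 ± √337) / -4, so v ≈ -1.8394 or v ≈ 7.3394.
Neither value makes a denominator zero (v ≠ -3, v ≠ 5), so both are valid.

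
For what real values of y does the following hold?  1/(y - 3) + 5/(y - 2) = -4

Multiply both sides by (y - 3)(y - 2):
(y - 2) + 5(y - 3) = -4(y - 3)(y - 2).
Expand and collect terms: -4y^2 + 14y - 7 = 0.
By the quadratic formula, y = (-14 +/- sqrt(84)) / -8, so y ~= 0.6044 or y ~= 2.8956.
Neither value makes a denominator zero (y != 3, y != 2), so both are valid.

y = 0.6044 or y = 2.8956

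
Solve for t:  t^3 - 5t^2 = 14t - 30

t = -3 or t = 1.5505 or t = 6.4495

Rearrange: t^3 - 5t^2 - 14t + 30 = 0.
Possible rational roots are divisors of 30. Testing t = -3 gives 0, so (t + 3) is a factor.
Divide: t^3 - 5t^2 - 14t + 30 = (t + 3)(t^2 - 8t + 10).
Apply the quadratic formula to t^2 - 8t + 10 = 0: t = (8 +/- sqrt(24))/2, i.e. t ~= 6.4495 or t ~= 1.5505.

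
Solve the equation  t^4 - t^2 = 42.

Let u = t^2. The equation becomes u^2 - u - 42 = 0.
Factor: (u - 7)(u + 6) = 0, so u = 7 or u = -6.
t^2 = 7 gives t = +/-sqrt(7) ~= +/-2.6458.
t^2 = -6 < 0 has no real solution.

t = -2.6458 or t = 2.6458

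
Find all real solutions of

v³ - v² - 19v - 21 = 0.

v = -3 or v = -1.3166 or v = 5.3166

Possible rational roots are divisors of -21. Testing v = -3 gives 0, so (v + 3) is a factor.
Divide: v³ - v² - 19v - 21 = (v + 3)(v² - 4v - 7).
Apply the quadratic formula to v² - 4v - 7 = 0: v = (4 ± √44)/2, i.e. v ≈ 5.3166 or v ≈ -1.3166.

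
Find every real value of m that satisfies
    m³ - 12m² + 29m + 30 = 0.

m = -0.772 or m = 5 or m = 7.772

Possible rational roots are divisors of 30. Testing m = 5 gives 0, so (m - 5) is a factor.
Divide: m³ - 12m² + 29m + 30 = (m - 5)(m² - 7m - 6).
Apply the quadratic formula to m² - 7m - 6 = 0: m = (7 ± √73)/2, i.e. m ≈ 7.772 or m ≈ -0.772.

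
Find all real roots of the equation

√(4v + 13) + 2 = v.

Isolate the radical: √(4v + 13) = v - 2.
Square both sides: 4v + 13 = (v - 2)².
Expand and rearrange: v² - 8v - 9 = 0.
Solving gives v = 9 or v = -1.
Check each candidate in the original equation:
  v = 9: √(49) = 7, while v - 2 = 7 — valid.
  v = -1: √(9) = 3, while v - 2 = -3 — extraneous.

v = 9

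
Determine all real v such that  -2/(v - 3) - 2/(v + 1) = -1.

Multiply both sides by (v - 3)(v + 1):
-2(v + 1) - 2(v - 3) = -(v - 3)(v + 1).
Expand and collect terms: -v^2 + 6v - 1 = 0.
By the quadratic formula, v = (-6 +/- sqrt(32)) / -2, so v ~= 0.1716 or v ~= 5.8284.
Neither value makes a denominator zero (v != 3, v != -1), so both are valid.

v = 0.1716 or v = 5.8284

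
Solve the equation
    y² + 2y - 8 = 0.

y = -4 or y = 2

Factor: (y + 4)(y - 2) = 0.
So y = -4 or y = 2.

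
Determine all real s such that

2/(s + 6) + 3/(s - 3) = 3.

s = -5.4042 or s = 4.0709

Multiply both sides by (s + 6)(s - 3):
2(s - 3) + 3(s + 6) = 3(s + 6)(s - 3).
Expand and collect terms: 3s² + 4s - 66 = 0.
By the quadratic formula, s = (-4 ± √808) / 6, so s ≈ 4.0709 or s ≈ -5.4042.
Neither value makes a denominator zero (s ≠ -6, s ≠ 3), so both are valid.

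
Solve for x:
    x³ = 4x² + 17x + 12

Rearrange: x³ - 4x² - 17x - 12 = 0.
Possible rational roots are divisors of -12. Testing x = -1 gives 0, so (x + 1) is a factor.
Divide: x³ - 4x² - 17x - 12 = (x + 1)(x² - 5x - 12).
Apply the quadratic formula to x² - 5x - 12 = 0: x = (5 ± √73)/2, i.e. x ≈ 6.772 or x ≈ -1.772.

x = -1.772 or x = -1 or x = 6.772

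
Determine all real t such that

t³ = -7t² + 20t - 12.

t = -9.2915 or t = 1 or t = 1.2915

Rearrange: t³ + 7t² - 20t + 12 = 0.
Possible rational roots are divisors of 12. Testing t = 1 gives 0, so (t - 1) is a factor.
Divide: t³ + 7t² - 20t + 12 = (t - 1)(t² + 8t - 12).
Apply the quadratic formula to t² + 8t - 12 = 0: t = (-8 ± √112)/2, i.e. t ≈ 1.2915 or t ≈ -9.2915.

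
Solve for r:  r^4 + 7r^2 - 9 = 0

Let u = r^2. The equation becomes u^2 + 7u - 9 = 0.
By the quadratic formula, u = -7/2 + sqrt(85)/2 or u = -sqrt(85)/2 - 7/2.
r^2 = -7/2 + sqrt(85)/2 gives r = +/-sqrt(-7/2 + sqrt(85)/2) ~= +/-1.0535.
r^2 = -sqrt(85)/2 - 7/2 < 0 has no real solution.

r = -1.0535 or r = 1.0535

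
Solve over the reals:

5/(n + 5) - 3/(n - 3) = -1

Multiply both sides by (n + 5)(n - 3):
5(n - 3) - 3(n + 5) = -(n + 5)(n - 3).
Expand and collect terms: -n^2 - 4n + 45 = 0.
Factor or apply the quadratic formula: n = -9 or n = 5.
Neither value makes a denominator zero (n != -5, n != 3), so both are valid.

n = -9 or n = 5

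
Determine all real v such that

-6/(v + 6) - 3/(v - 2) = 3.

Multiply both sides by (v + 6)(v - 2):
-6(v - 2) - 3(v + 6) = 3(v + 6)(v - 2).
Expand and collect terms: 3v^2 + 21v - 30 = 0.
By the quadratic formula, v = (-21 +/- sqrt(801)) / 6, so v ~= 1.217 or v ~= -8.217.
Neither value makes a denominator zero (v != -6, v != 2), so both are valid.

v = -8.217 or v = 1.217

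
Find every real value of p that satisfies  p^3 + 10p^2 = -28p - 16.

p = -5.2361 or p = -4 or p = -0.7639

Rearrange: p^3 + 10p^2 + 28p + 16 = 0.
Possible rational roots are divisors of 16. Testing p = -4 gives 0, so (p + 4) is a factor.
Divide: p^3 + 10p^2 + 28p + 16 = (p + 4)(p^2 + 6p + 4).
Apply the quadratic formula to p^2 + 6p + 4 = 0: p = (-6 +/- sqrt(20))/2, i.e. p ~= -0.7639 or p ~= -5.2361.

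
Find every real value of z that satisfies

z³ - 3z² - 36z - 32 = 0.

z = -4 or z = -1 or z = 8

Possible rational roots are divisors of -32. Testing z = -4 gives 0, so (z + 4) is a factor.
Divide: z³ - 3z² - 36z - 32 = (z + 4)(z² - 7z - 8).
Factor the quadratic: z = 8 or z = -1.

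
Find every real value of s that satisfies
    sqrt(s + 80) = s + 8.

s = 1

Square both sides: s + 80 = (s + 8)^2.
Expand and rearrange: s^2 + 15s - 16 = 0.
Solving gives s = 1 or s = -16.
Check each candidate in the original equation:
  s = 1: sqrt(81) = 9, while s + 8 = 9 — valid.
  s = -16: sqrt(64) = 8, while s + 8 = -8 — extraneous.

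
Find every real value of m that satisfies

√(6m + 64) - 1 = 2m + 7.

Isolate the radical: √(6m + 64) = 2m + 8.
Square both sides: 6m + 64 = (2m + 8)².
Expand and rearrange: 4m² + 26m = 0.
Solving gives m = 0 or m = -6.5.
Check each candidate in the original equation:
  m = 0: √(64) = 8, while 2m + 8 = 8 — valid.
  m = -6.5: √(25) = 5, while 2m + 8 = -5 — extraneous.

m = 0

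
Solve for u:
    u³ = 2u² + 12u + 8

Rearrange: u³ - 2u² - 12u - 8 = 0.
Possible rational roots are divisors of -8. Testing u = -2 gives 0, so (u + 2) is a factor.
Divide: u³ - 2u² - 12u - 8 = (u + 2)(u² - 4u - 4).
Apply the quadratic formula to u² - 4u - 4 = 0: u = (4 ± √32)/2, i.e. u ≈ 4.8284 or u ≈ -0.8284.

u = -2 or u = -0.8284 or u = 4.8284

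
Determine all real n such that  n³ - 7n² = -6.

Rearrange: n³ - 7n² + 6 = 0.
Possible rational roots are divisors of 6. Testing n = 1 gives 0, so (n - 1) is a factor.
Divide: n³ - 7n² + 6 = (n - 1)(n² - 6n - 6).
Apply the quadratic formula to n² - 6n - 6 = 0: n = (6 ± √60)/2, i.e. n ≈ 6.873 or n ≈ -0.873.

n = -0.873 or n = 1 or n = 6.873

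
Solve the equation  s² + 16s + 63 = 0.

s = -9 or s = -7

Factor: (s + 9)(s + 7) = 0.
So s = -9 or s = -7.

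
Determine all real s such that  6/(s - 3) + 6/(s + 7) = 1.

s = -3.8102 or s = 11.8102

Multiply both sides by (s - 3)(s + 7):
6(s + 7) + 6(s - 3) = (s - 3)(s + 7).
Expand and collect terms: s² - 8s - 45 = 0.
By the quadratic formula, s = (8 ± √244) / 2, so s ≈ 11.8102 or s ≈ -3.8102.
Neither value makes a denominator zero (s ≠ 3, s ≠ -7), so both are valid.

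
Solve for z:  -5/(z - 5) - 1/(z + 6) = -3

z = -5.7115 or z = 6.7115

Multiply both sides by (z - 5)(z + 6):
-5(z + 6) - (z - 5) = -3(z - 5)(z + 6).
Expand and collect terms: -3z² + 3z + 115 = 0.
By the quadratic formula, z = (-3 ± √1389) / -6, so z ≈ -5.7115 or z ≈ 6.7115.
Neither value makes a denominator zero (z ≠ 5, z ≠ -6), so both are valid.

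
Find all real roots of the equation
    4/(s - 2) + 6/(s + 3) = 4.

s = -1.8117 or s = 3.3117

Multiply both sides by (s - 2)(s + 3):
4(s + 3) + 6(s - 2) = 4(s - 2)(s + 3).
Expand and collect terms: 4s^2 - 6s - 24 = 0.
By the quadratic formula, s = (6 +/- sqrt(420)) / 8, so s ~= 3.3117 or s ~= -1.8117.
Neither value makes a denominator zero (s != 2, s != -3), so both are valid.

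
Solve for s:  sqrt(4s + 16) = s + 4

s = -4 or s = 0

Square both sides: 4s + 16 = (s + 4)^2.
Expand and rearrange: s^2 + 4s = 0.
Solving gives s = 0 or s = -4.
Check each candidate in the original equation:
  s = 0: sqrt(16) = 4, while s + 4 = 4 — valid.
  s = -4: sqrt(0) = 0, while s + 4 = 0 — valid.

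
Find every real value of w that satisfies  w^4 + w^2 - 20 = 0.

w = -2 or w = 2

Let u = w^2. The equation becomes u^2 + u - 20 = 0.
Factor: (u + 5)(u - 4) = 0, so u = -5 or u = 4.
w^2 = -5 < 0 has no real solution.
w^2 = 4 gives w = +/-2.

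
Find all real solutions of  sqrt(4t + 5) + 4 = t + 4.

Isolate the radical: sqrt(4t + 5) = t.
Square both sides: 4t + 5 = (t)^2.
Expand and rearrange: t^2 - 4t - 5 = 0.
Solving gives t = 5 or t = -1.
Check each candidate in the original equation:
  t = 5: sqrt(25) = 5, while t = 5 — valid.
  t = -1: sqrt(1) = 1, while t = -1 — extraneous.

t = 5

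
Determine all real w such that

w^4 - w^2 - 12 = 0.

w = -2 or w = 2

Let u = w^2. The equation becomes u^2 - u - 12 = 0.
Factor: (u + 3)(u - 4) = 0, so u = -3 or u = 4.
w^2 = -3 < 0 has no real solution.
w^2 = 4 gives w = +/-2.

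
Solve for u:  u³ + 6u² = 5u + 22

u = -6.2361 or u = -1.7639 or u = 2

Rearrange: u³ + 6u² - 5u - 22 = 0.
Possible rational roots are divisors of -22. Testing u = 2 gives 0, so (u - 2) is a factor.
Divide: u³ + 6u² - 5u - 22 = (u - 2)(u² + 8u + 11).
Apply the quadratic formula to u² + 8u + 11 = 0: u = (-8 ± √20)/2, i.e. u ≈ -1.7639 or u ≈ -6.2361.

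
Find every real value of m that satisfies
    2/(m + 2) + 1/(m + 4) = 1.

Multiply both sides by (m + 2)(m + 4):
2(m + 4) + (m + 2) = (m + 2)(m + 4).
Expand and collect terms: m² + 3m - 2 = 0.
By the quadratic formula, m = (-3 ± √17) / 2, so m ≈ 0.5616 or m ≈ -3.5616.
Neither value makes a denominator zero (m ≠ -2, m ≠ -4), so both are valid.

m = -3.5616 or m = 0.5616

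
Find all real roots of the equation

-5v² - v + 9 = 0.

v = -1.4454 or v = 1.2454

Discriminant: (-1)² − 4·(-5)·9 = 181.
Quadratic formula: v = (1 ± √181) / (-10).
So v = -√(181)/10 - 1/10 ≈ -1.4454 or v = -1/10 + √(181)/10 ≈ 1.2454.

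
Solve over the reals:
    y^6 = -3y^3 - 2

y = -1.2599 or y = -1

Let u = y^3. The equation becomes u^2 + 3u + 2 = 0.
Factor: (u + 1)(u + 2) = 0, so u = -1 or u = -2.
y^3 = -1 gives y = -1.
y^3 = -2 gives y = -(2)^(1/3) ~= -1.2599.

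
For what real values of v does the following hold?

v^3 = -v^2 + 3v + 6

Rearrange: v^3 + v^2 - 3v - 6 = 0.
Possible rational roots are divisors of -6. Testing v = 2 gives 0, so (v - 2) is a factor.
Divide: v^3 + v^2 - 3v - 6 = (v - 2)(v^2 + 3v + 3).
The quadratic v^2 + 3v + 3 has discriminant -3 < 0, so no further real roots.

v = 2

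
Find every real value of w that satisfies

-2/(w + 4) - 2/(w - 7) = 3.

Multiply both sides by (w + 4)(w - 7):
-2(w - 7) - 2(w + 4) = 3(w + 4)(w - 7).
Expand and collect terms: 3w² - 5w - 90 = 0.
By the quadratic formula, w = (5 ± √1105) / 6, so w ≈ 6.3736 or w ≈ -4.7069.
Neither value makes a denominator zero (w ≠ -4, w ≠ 7), so both are valid.

w = -4.7069 or w = 6.3736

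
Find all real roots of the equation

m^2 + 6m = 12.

m = -7.5826 or m = 1.5826

Rearrange to standard form: m^2 + 6m - 12 = 0.
Discriminant: (6)^2 - 4*1*(-12) = 84.
Quadratic formula: m = (-6 +/- sqrt(84)) / 2.
So m = -3 + sqrt(21) ~= 1.5826 or m = -sqrt(21) - 3 ~= -7.5826.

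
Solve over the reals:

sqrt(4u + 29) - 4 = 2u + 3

Isolate the radical: sqrt(4u + 29) = 2u + 7.
Square both sides: 4u + 29 = (2u + 7)^2.
Expand and rearrange: 4u^2 + 24u + 20 = 0.
Solving gives u = -1 or u = -5.
Check each candidate in the original equation:
  u = -1: sqrt(25) = 5, while 2u + 7 = 5 — valid.
  u = -5: sqrt(9) = 3, while 2u + 7 = -3 — extraneous.

u = -1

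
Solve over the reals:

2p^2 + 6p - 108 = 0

p = -9 or p = 6

Factor: 2(p - 6)(p + 9) = 0.
So p = 6 or p = -9.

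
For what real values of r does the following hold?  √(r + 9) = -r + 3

Square both sides: r + 9 = (-r + 3)².
Expand and rearrange: r² - 7r = 0.
Solving gives r = 7 or r = 0.
Check each candidate in the original equation:
  r = 7: √(16) = 4, while -r + 3 = -4 — extraneous.
  r = 0: √(9) = 3, while -r + 3 = 3 — valid.

r = 0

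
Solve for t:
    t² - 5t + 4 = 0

t = 1 or t = 4

Factor: (t - 4)(t - 1) = 0.
So t = 4 or t = 1.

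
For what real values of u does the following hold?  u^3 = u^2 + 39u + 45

u = -5 or u = -1.2426 or u = 7.2426

Rearrange: u^3 - u^2 - 39u - 45 = 0.
Possible rational roots are divisors of -45. Testing u = -5 gives 0, so (u + 5) is a factor.
Divide: u^3 - u^2 - 39u - 45 = (u + 5)(u^2 - 6u - 9).
Apply the quadratic formula to u^2 - 6u - 9 = 0: u = (6 +/- sqrt(72))/2, i.e. u ~= 7.2426 or u ~= -1.2426.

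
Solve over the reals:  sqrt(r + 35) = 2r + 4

Square both sides: r + 35 = (2r + 4)^2.
Expand and rearrange: 4r^2 + 15r - 19 = 0.
Solving gives r = 1 or r = -4.75.
Check each candidate in the original equation:
  r = 1: sqrt(36) = 6, while 2r + 4 = 6 — valid.
  r = -4.75: sqrt(30.25) = 5.5, while 2r + 4 = -5.5 — extraneous.

r = 1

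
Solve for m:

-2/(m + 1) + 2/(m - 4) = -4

Multiply both sides by (m + 1)(m - 4):
-2(m - 4) + 2(m + 1) = -4(m + 1)(m - 4).
Expand and collect terms: -4m^2 + 12m + 6 = 0.
By the quadratic formula, m = (-12 +/- sqrt(240)) / -8, so m ~= -0.4365 or m ~= 3.4365.
Neither value makes a denominator zero (m != -1, m != 4), so both are valid.

m = -0.4365 or m = 3.4365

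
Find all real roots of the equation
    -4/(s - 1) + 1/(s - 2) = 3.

Multiply both sides by (s - 1)(s - 2):
-4(s - 2) + (s - 1) = 3(s - 1)(s - 2).
Expand and collect terms: 3s^2 - 6s - 1 = 0.
By the quadratic formula, s = (6 +/- sqrt(48)) / 6, so s ~= 2.1547 or s ~= -0.1547.
Neither value makes a denominator zero (s != 1, s != 2), so both are valid.

s = -0.1547 or s = 2.1547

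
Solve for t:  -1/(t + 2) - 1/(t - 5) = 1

Multiply both sides by (t + 2)(t - 5):
-(t - 5) - (t + 2) = (t + 2)(t - 5).
Expand and collect terms: t² - t - 13 = 0.
By the quadratic formula, t = (1 ± √53) / 2, so t ≈ 4.1401 or t ≈ -3.1401.
Neither value makes a denominator zero (t ≠ -2, t ≠ 5), so both are valid.

t = -3.1401 or t = 4.1401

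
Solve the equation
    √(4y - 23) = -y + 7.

Square both sides: 4y - 23 = (-y + 7)².
Expand and rearrange: y² - 18y + 72 = 0.
Solving gives y = 12 or y = 6.
Check each candidate in the original equation:
  y = 12: √(25) = 5, while -y + 7 = -5 — extraneous.
  y = 6: √(1) = 1, while -y + 7 = 1 — valid.

y = 6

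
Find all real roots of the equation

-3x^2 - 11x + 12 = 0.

x = -4.5465 or x = 0.8798

Discriminant: (-11)^2 - 4*(-3)*12 = 265.
Quadratic formula: x = (11 +/- sqrt(265)) / (-6).
So x = -sqrt(265)/6 - 11/6 ~= -4.5465 or x = -11/6 + sqrt(265)/6 ~= 0.8798.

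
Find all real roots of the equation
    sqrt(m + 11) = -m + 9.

Square both sides: m + 11 = (-m + 9)^2.
Expand and rearrange: m^2 - 19m + 70 = 0.
Solving gives m = 14 or m = 5.
Check each candidate in the original equation:
  m = 14: sqrt(25) = 5, while -m + 9 = -5 — extraneous.
  m = 5: sqrt(16) = 4, while -m + 9 = 4 — valid.

m = 5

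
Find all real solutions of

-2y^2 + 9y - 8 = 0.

Discriminant: (9)^2 - 4*(-2)*(-8) = 17.
Quadratic formula: y = (-9 +/- sqrt(17)) / (-4).
So y = 9/4 - sqrt(17)/4 ~= 1.2192 or y = sqrt(17)/4 + 9/4 ~= 3.2808.

y = 1.2192 or y = 3.2808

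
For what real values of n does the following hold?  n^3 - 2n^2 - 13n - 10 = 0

n = -2 or n = -1 or n = 5

Possible rational roots are divisors of -10. Testing n = -1 gives 0, so (n + 1) is a factor.
Divide: n^3 - 2n^2 - 13n - 10 = (n + 1)(n^2 - 3n - 10).
Factor the quadratic: n = 5 or n = -2.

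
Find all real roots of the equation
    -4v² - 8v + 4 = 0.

Discriminant: (-8)² − 4·(-4)·4 = 128.
Quadratic formula: v = (8 ± √128) / (-8).
So v = -√(2) - 1 ≈ -2.4142 or v = -1 + √(2) ≈ 0.4142.

v = -2.4142 or v = 0.4142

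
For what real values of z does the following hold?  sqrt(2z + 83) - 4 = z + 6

Isolate the radical: sqrt(2z + 83) = z + 10.
Square both sides: 2z + 83 = (z + 10)^2.
Expand and rearrange: z^2 + 18z + 17 = 0.
Solving gives z = -1 or z = -17.
Check each candidate in the original equation:
  z = -1: sqrt(81) = 9, while z + 10 = 9 — valid.
  z = -17: sqrt(49) = 7, while z + 10 = -7 — extraneous.

z = -1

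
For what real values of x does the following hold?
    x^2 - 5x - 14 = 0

x = -2 or x = 7

Factor: (x - 7)(x + 2) = 0.
So x = 7 or x = -2.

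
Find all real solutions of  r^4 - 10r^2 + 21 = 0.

r = -2.6458 or r = -1.7321 or r = 1.7321 or r = 2.6458

Let u = r^2. The equation becomes u^2 - 10u + 21 = 0.
Factor: (u - 3)(u - 7) = 0, so u = 3 or u = 7.
r^2 = 3 gives r = +/-sqrt(3) ~= +/-1.7321.
r^2 = 7 gives r = +/-sqrt(7) ~= +/-2.6458.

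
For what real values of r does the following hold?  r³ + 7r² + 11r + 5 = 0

Possible rational roots are divisors of 5. Testing r = -5 gives 0, so (r + 5) is a factor.
Divide: r³ + 7r² + 11r + 5 = (r + 5)(r² + 2r + 1).
The quadratic has the repeated root r = -1.

r = -5 or r = -1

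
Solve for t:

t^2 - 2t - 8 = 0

Factor: (t + 2)(t - 4) = 0.
So t = -2 or t = 4.

t = -2 or t = 4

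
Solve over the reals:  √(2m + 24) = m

m = 6

Square both sides: 2m + 24 = (m)².
Expand and rearrange: m² - 2m - 24 = 0.
Solving gives m = 6 or m = -4.
Check each candidate in the original equation:
  m = 6: √(36) = 6, while m = 6 — valid.
  m = -4: √(16) = 4, while m = -4 — extraneous.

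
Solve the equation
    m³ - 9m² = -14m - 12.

Rearrange: m³ - 9m² + 14m + 12 = 0.
Possible rational roots are divisors of 12. Testing m = 3 gives 0, so (m - 3) is a factor.
Divide: m³ - 9m² + 14m + 12 = (m - 3)(m² - 6m - 4).
Apply the quadratic formula to m² - 6m - 4 = 0: m = (6 ± √52)/2, i.e. m ≈ 6.6056 or m ≈ -0.6056.

m = -0.6056 or m = 3 or m = 6.6056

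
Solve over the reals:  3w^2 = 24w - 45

Bring every term to one side: 3w^2 - 24w + 45 = 0.
Factor: 3(w - 5)(w - 3) = 0.
So w = 5 or w = 3.

w = 3 or w = 5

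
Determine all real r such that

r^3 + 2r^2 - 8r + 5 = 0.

Possible rational roots are divisors of 5. Testing r = 1 gives 0, so (r - 1) is a factor.
Divide: r^3 + 2r^2 - 8r + 5 = (r - 1)(r^2 + 3r - 5).
Apply the quadratic formula to r^2 + 3r - 5 = 0: r = (-3 +/- sqrt(29))/2, i.e. r ~= 1.1926 or r ~= -4.1926.

r = -4.1926 or r = 1 or r = 1.1926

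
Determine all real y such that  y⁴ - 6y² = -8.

Let u = y². The equation becomes u² - 6u + 8 = 0.
Factor: (u - 4)(u - 2) = 0, so u = 4 or u = 2.
y² = 4 gives y = ±2.
y² = 2 gives y = ±√(2) ≈ ±1.4142.

y = -2 or y = -1.4142 or y = 1.4142 or y = 2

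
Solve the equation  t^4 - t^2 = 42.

Let u = t^2. The equation becomes u^2 - u - 42 = 0.
Factor: (u - 7)(u + 6) = 0, so u = 7 or u = -6.
t^2 = 7 gives t = +/-sqrt(7) ~= +/-2.6458.
t^2 = -6 < 0 has no real solution.

t = -2.6458 or t = 2.6458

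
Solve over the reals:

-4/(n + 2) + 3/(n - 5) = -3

n = -0.3609 or n = 3.6943

Multiply both sides by (n + 2)(n - 5):
-4(n - 5) + 3(n + 2) = -3(n + 2)(n - 5).
Expand and collect terms: -3n^2 + 10n + 4 = 0.
By the quadratic formula, n = (-10 +/- sqrt(148)) / -6, so n ~= -0.3609 or n ~= 3.6943.
Neither value makes a denominator zero (n != -2, n != 5), so both are valid.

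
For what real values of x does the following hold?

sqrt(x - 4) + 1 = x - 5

Isolate the radical: sqrt(x - 4) = x - 6.
Square both sides: x - 4 = (x - 6)^2.
Expand and rearrange: x^2 - 13x + 40 = 0.
Solving gives x = 8 or x = 5.
Check each candidate in the original equation:
  x = 8: sqrt(4) = 2, while x - 6 = 2 — valid.
  x = 5: sqrt(1) = 1, while x - 6 = -1 — extraneous.

x = 8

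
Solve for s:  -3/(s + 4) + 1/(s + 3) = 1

Multiply both sides by (s + 4)(s + 3):
-3(s + 3) + (s + 4) = (s + 4)(s + 3).
Expand and collect terms: s² + 9s + 17 = 0.
By the quadratic formula, s = (-9 ± √13) / 2, so s ≈ -2.6972 or s ≈ -6.3028.
Neither value makes a denominator zero (s ≠ -4, s ≠ -3), so both are valid.

s = -6.3028 or s = -2.6972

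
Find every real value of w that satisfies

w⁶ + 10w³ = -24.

Let u = w³. The equation becomes u² + 10u + 24 = 0.
Factor: (u + 6)(u + 4) = 0, so u = -6 or u = -4.
w³ = -6 gives w = -∛(6) ≈ -1.8171.
w³ = -4 gives w = -∛(4) ≈ -1.5874.

w = -1.8171 or w = -1.5874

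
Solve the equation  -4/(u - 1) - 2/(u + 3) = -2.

Multiply both sides by (u - 1)(u + 3):
-4(u + 3) - 2(u - 1) = -2(u - 1)(u + 3).
Expand and collect terms: -2u^2 + 2u + 16 = 0.
By the quadratic formula, u = (-2 +/- sqrt(132)) / -4, so u ~= -2.3723 or u ~= 3.3723.
Neither value makes a denominator zero (u != 1, u != -3), so both are valid.

u = -2.3723 or u = 3.3723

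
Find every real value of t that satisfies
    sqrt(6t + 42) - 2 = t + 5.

t = -7 or t = -1

Isolate the radical: sqrt(6t + 42) = t + 7.
Square both sides: 6t + 42 = (t + 7)^2.
Expand and rearrange: t^2 + 8t + 7 = 0.
Solving gives t = -1 or t = -7.
Check each candidate in the original equation:
  t = -1: sqrt(36) = 6, while t + 7 = 6 — valid.
  t = -7: sqrt(0) = 0, while t + 7 = 0 — valid.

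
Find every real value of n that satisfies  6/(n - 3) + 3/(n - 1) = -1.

Multiply both sides by (n - 3)(n - 1):
6(n - 1) + 3(n - 3) = -(n - 3)(n - 1).
Expand and collect terms: -n^2 - 5n + 12 = 0.
By the quadratic formula, n = (5 +/- sqrt(73)) / -2, so n ~= -6.772 or n ~= 1.772.
Neither value makes a denominator zero (n != 3, n != 1), so both are valid.

n = -6.772 or n = 1.772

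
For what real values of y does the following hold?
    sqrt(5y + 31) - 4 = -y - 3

Isolate the radical: sqrt(5y + 31) = -y + 1.
Square both sides: 5y + 31 = (-y + 1)^2.
Expand and rearrange: y^2 - 7y - 30 = 0.
Solving gives y = 10 or y = -3.
Check each candidate in the original equation:
  y = 10: sqrt(81) = 9, while -y + 1 = -9 — extraneous.
  y = -3: sqrt(16) = 4, while -y + 1 = 4 — valid.

y = -3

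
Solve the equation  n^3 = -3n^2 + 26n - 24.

Rearrange: n^3 + 3n^2 - 26n + 24 = 0.
Possible rational roots are divisors of 24. Testing n = 3 gives 0, so (n - 3) is a factor.
Divide: n^3 + 3n^2 - 26n + 24 = (n - 3)(n^2 + 6n - 8).
Apply the quadratic formula to n^2 + 6n - 8 = 0: n = (-6 +/- sqrt(68))/2, i.e. n ~= 1.1231 or n ~= -7.1231.

n = -7.1231 or n = 1.1231 or n = 3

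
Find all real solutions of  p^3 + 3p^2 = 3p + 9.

Rearrange: p^3 + 3p^2 - 3p - 9 = 0.
Possible rational roots are divisors of -9. Testing p = -3 gives 0, so (p + 3) is a factor.
Divide: p^3 + 3p^2 - 3p - 9 = (p + 3)(p^2 - 3).
Apply the quadratic formula to p^2 - 3 = 0: p = (0 +/- sqrt(12))/2, i.e. p ~= 1.7321 or p ~= -1.7321.

p = -3 or p = -1.7321 or p = 1.7321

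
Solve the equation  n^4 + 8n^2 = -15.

Let u = n^2. The equation becomes u^2 + 8u + 15 = 0.
Factor: (u + 3)(u + 5) = 0, so u = -3 or u = -5.
n^2 = -3 < 0 has no real solution.
n^2 = -5 < 0 has no real solution.

No real solutions.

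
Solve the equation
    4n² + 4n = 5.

Rearrange to standard form: 4n² + 4n - 5 = 0.
Discriminant: (4)² − 4·4·(-5) = 96.
Quadratic formula: n = (-4 ± √96) / 8.
So n = -1/2 + √(6)/2 ≈ 0.7247 or n = -√(6)/2 - 1/2 ≈ -1.7247.

n = -1.7247 or n = 0.7247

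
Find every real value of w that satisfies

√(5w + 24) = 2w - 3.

w = 5

Square both sides: 5w + 24 = (2w - 3)².
Expand and rearrange: 4w² - 17w - 15 = 0.
Solving gives w = 5 or w = -0.75.
Check each candidate in the original equation:
  w = 5: √(49) = 7, while 2w - 3 = 7 — valid.
  w = -0.75: √(20.25) = 4.5, while 2w - 3 = -4.5 — extraneous.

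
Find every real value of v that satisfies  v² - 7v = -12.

Bring every term to one side: v² - 7v + 12 = 0.
Factor: (v - 3)(v - 4) = 0.
So v = 3 or v = 4.

v = 3 or v = 4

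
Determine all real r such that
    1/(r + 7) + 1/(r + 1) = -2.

r = -7.5414 or r = -1.4586

Multiply both sides by (r + 7)(r + 1):
(r + 1) + (r + 7) = -2(r + 7)(r + 1).
Expand and collect terms: -2r^2 - 18r - 22 = 0.
By the quadratic formula, r = (18 +/- sqrt(148)) / -4, so r ~= -7.5414 or r ~= -1.4586.
Neither value makes a denominator zero (r != -7, r != -1), so both are valid.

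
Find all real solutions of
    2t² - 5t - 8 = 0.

t = -1.1085 or t = 3.6085

Discriminant: (-5)² − 4·2·(-8) = 89.
Quadratic formula: t = (5 ± √89) / 4.
So t = 5/4 + √(89)/4 ≈ 3.6085 or t = 5/4 - √(89)/4 ≈ -1.1085.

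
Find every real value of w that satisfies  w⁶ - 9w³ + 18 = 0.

w = 1.4422 or w = 1.8171

Let u = w³. The equation becomes u² - 9u + 18 = 0.
Factor: (u - 3)(u - 6) = 0, so u = 3 or u = 6.
w³ = 3 gives w = ∛(3) ≈ 1.4422.
w³ = 6 gives w = ∛(6) ≈ 1.8171.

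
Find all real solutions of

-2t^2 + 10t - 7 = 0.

Discriminant: (10)^2 - 4*(-2)*(-7) = 44.
Quadratic formula: t = (-10 +/- sqrt(44)) / (-4).
So t = 5/2 - sqrt(11)/2 ~= 0.8417 or t = sqrt(11)/2 + 5/2 ~= 4.1583.

t = 0.8417 or t = 4.1583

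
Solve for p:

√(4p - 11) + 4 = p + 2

Isolate the radical: √(4p - 11) = p - 2.
Square both sides: 4p - 11 = (p - 2)².
Expand and rearrange: p² - 8p + 15 = 0.
Solving gives p = 5 or p = 3.
Check each candidate in the original equation:
  p = 5: √(9) = 3, while p - 2 = 3 — valid.
  p = 3: √(1) = 1, while p - 2 = 1 — valid.

p = 3 or p = 5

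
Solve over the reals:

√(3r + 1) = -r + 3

Square both sides: 3r + 1 = (-r + 3)².
Expand and rearrange: r² - 9r + 8 = 0.
Solving gives r = 8 or r = 1.
Check each candidate in the original equation:
  r = 8: √(25) = 5, while -r + 3 = -5 — extraneous.
  r = 1: √(4) = 2, while -r + 3 = 2 — valid.

r = 1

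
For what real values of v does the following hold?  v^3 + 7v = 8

Rearrange: v^3 + 7v - 8 = 0.
Possible rational roots are divisors of -8. Testing v = 1 gives 0, so (v - 1) is a factor.
Divide: v^3 + 7v - 8 = (v - 1)(v^2 + v + 8).
The quadratic v^2 + v + 8 has discriminant -31 < 0, so no further real roots.

v = 1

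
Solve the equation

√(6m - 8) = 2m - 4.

m = 4

Square both sides: 6m - 8 = (2m - 4)².
Expand and rearrange: 4m² - 22m + 24 = 0.
Solving gives m = 4 or m = 1.5.
Check each candidate in the original equation:
  m = 4: √(16) = 4, while 2m - 4 = 4 — valid.
  m = 1.5: √(1) = 1, while 2m - 4 = -1 — extraneous.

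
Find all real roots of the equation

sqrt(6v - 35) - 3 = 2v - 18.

v = 10

Isolate the radical: sqrt(6v - 35) = 2v - 15.
Square both sides: 6v - 35 = (2v - 15)^2.
Expand and rearrange: 4v^2 - 66v + 260 = 0.
Solving gives v = 10 or v = 6.5.
Check each candidate in the original equation:
  v = 10: sqrt(25) = 5, while 2v - 15 = 5 — valid.
  v = 6.5: sqrt(4) = 2, while 2v - 15 = -2 — extraneous.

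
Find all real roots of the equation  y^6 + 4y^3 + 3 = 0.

Let u = y^3. The equation becomes u^2 + 4u + 3 = 0.
Factor: (u + 3)(u + 1) = 0, so u = -3 or u = -1.
y^3 = -3 gives y = -(3)^(1/3) ~= -1.4422.
y^3 = -1 gives y = -1.

y = -1.4422 or y = -1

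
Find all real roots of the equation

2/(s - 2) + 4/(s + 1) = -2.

Multiply both sides by (s - 2)(s + 1):
2(s + 1) + 4(s - 2) = -2(s - 2)(s + 1).
Expand and collect terms: -2s^2 - 4s + 10 = 0.
By the quadratic formula, s = (4 +/- sqrt(96)) / -4, so s ~= -3.4495 or s ~= 1.4495.
Neither value makes a denominator zero (s != 2, s != -1), so both are valid.

s = -3.4495 or s = 1.4495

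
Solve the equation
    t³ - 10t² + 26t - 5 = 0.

t = 0.2087 or t = 4.7913 or t = 5

Possible rational roots are divisors of -5. Testing t = 5 gives 0, so (t - 5) is a factor.
Divide: t³ - 10t² + 26t - 5 = (t - 5)(t² - 5t + 1).
Apply the quadratic formula to t² - 5t + 1 = 0: t = (5 ± √21)/2, i.e. t ≈ 4.7913 or t ≈ 0.2087.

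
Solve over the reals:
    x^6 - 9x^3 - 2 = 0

x = -0.6009 or x = 2.0967

Let u = x^3. The equation becomes u^2 - 9u - 2 = 0.
By the quadratic formula, u = 9/2 + sqrt(89)/2 or u = 9/2 - sqrt(89)/2.
x^3 = 9/2 + sqrt(89)/2 gives x = (9/2 + sqrt(89)/2)^(1/3) ~= 2.0967.
x^3 = 9/2 - sqrt(89)/2 gives x = -(-9/2 + sqrt(89)/2)^(1/3) ~= -0.6009.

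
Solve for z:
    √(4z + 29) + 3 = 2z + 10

z = -1

Isolate the radical: √(4z + 29) = 2z + 7.
Square both sides: 4z + 29 = (2z + 7)².
Expand and rearrange: 4z² + 24z + 20 = 0.
Solving gives z = -1 or z = -5.
Check each candidate in the original equation:
  z = -1: √(25) = 5, while 2z + 7 = 5 — valid.
  z = -5: √(9) = 3, while 2z + 7 = -3 — extraneous.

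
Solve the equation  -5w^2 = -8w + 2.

w = 0.3101 or w = 1.2899

Rearrange to standard form: -5w^2 + 8w - 2 = 0.
Discriminant: (8)^2 - 4*(-5)*(-2) = 24.
Quadratic formula: w = (-8 +/- sqrt(24)) / (-10).
So w = 4/5 - sqrt(6)/5 ~= 0.3101 or w = sqrt(6)/5 + 4/5 ~= 1.2899.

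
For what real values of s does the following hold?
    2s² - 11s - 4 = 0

s = -0.3423 or s = 5.8423

Discriminant: (-11)² − 4·2·(-4) = 153.
Quadratic formula: s = (11 ± √153) / 4.
So s = 11/4 + 3·√(17)/4 ≈ 5.8423 or s = 11/4 - 3·√(17)/4 ≈ -0.3423.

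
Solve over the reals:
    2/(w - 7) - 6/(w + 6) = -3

w = -3.8693 or w = 6.2026

Multiply both sides by (w - 7)(w + 6):
2(w + 6) - 6(w - 7) = -3(w - 7)(w + 6).
Expand and collect terms: -3w² + 7w + 72 = 0.
By the quadratic formula, w = (-7 ± √913) / -6, so w ≈ -3.8693 or w ≈ 6.2026.
Neither value makes a denominator zero (w ≠ 7, w ≠ -6), so both are valid.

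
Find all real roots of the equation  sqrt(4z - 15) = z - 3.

z = 4 or z = 6

Square both sides: 4z - 15 = (z - 3)^2.
Expand and rearrange: z^2 - 10z + 24 = 0.
Solving gives z = 6 or z = 4.
Check each candidate in the original equation:
  z = 6: sqrt(9) = 3, while z - 3 = 3 — valid.
  z = 4: sqrt(1) = 1, while z - 3 = 1 — valid.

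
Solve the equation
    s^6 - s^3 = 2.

Let u = s^3. The equation becomes u^2 - u - 2 = 0.
Factor: (u - 2)(u + 1) = 0, so u = 2 or u = -1.
s^3 = 2 gives s = (2)^(1/3) ~= 1.2599.
s^3 = -1 gives s = -1.

s = -1 or s = 1.2599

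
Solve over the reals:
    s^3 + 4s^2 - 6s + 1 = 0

s = -5.1926 or s = 0.1926 or s = 1

Possible rational roots are divisors of 1. Testing s = 1 gives 0, so (s - 1) is a factor.
Divide: s^3 + 4s^2 - 6s + 1 = (s - 1)(s^2 + 5s - 1).
Apply the quadratic formula to s^2 + 5s - 1 = 0: s = (-5 +/- sqrt(29))/2, i.e. s ~= 0.1926 or s ~= -5.1926.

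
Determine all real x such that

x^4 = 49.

Let u = x^2. The equation becomes u^2 - 49 = 0.
Factor: (u - 7)(u + 7) = 0, so u = 7 or u = -7.
x^2 = 7 gives x = +/-sqrt(7) ~= +/-2.6458.
x^2 = -7 < 0 has no real solution.

x = -2.6458 or x = 2.6458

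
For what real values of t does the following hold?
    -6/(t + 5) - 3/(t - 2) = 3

t = -7.2426 or t = 1.2426

Multiply both sides by (t + 5)(t - 2):
-6(t - 2) - 3(t + 5) = 3(t + 5)(t - 2).
Expand and collect terms: 3t^2 + 18t - 27 = 0.
By the quadratic formula, t = (-18 +/- sqrt(648)) / 6, so t ~= 1.2426 or t ~= -7.2426.
Neither value makes a denominator zero (t != -5, t != 2), so both are valid.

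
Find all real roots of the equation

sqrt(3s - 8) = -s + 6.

Square both sides: 3s - 8 = (-s + 6)^2.
Expand and rearrange: s^2 - 15s + 44 = 0.
Solving gives s = 11 or s = 4.
Check each candidate in the original equation:
  s = 11: sqrt(25) = 5, while -s + 6 = -5 — extraneous.
  s = 4: sqrt(4) = 2, while -s + 6 = 2 — valid.

s = 4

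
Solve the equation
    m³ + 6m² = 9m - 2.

Rearrange: m³ + 6m² - 9m + 2 = 0.
Possible rational roots are divisors of 2. Testing m = 1 gives 0, so (m - 1) is a factor.
Divide: m³ + 6m² - 9m + 2 = (m - 1)(m² + 7m - 2).
Apply the quadratic formula to m² + 7m - 2 = 0: m = (-7 ± √57)/2, i.e. m ≈ 0.2749 or m ≈ -7.2749.

m = -7.2749 or m = 0.2749 or m = 1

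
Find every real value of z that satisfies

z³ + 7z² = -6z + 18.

z = -5.1623 or z = -3 or z = 1.1623

Rearrange: z³ + 7z² + 6z - 18 = 0.
Possible rational roots are divisors of -18. Testing z = -3 gives 0, so (z + 3) is a factor.
Divide: z³ + 7z² + 6z - 18 = (z + 3)(z² + 4z - 6).
Apply the quadratic formula to z² + 4z - 6 = 0: z = (-4 ± √40)/2, i.e. z ≈ 1.1623 or z ≈ -5.1623.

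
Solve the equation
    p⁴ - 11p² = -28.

Let u = p². The equation becomes u² - 11u + 28 = 0.
Factor: (u - 4)(u - 7) = 0, so u = 4 or u = 7.
p² = 4 gives p = ±2.
p² = 7 gives p = ±√(7) ≈ ±2.6458.

p = -2.6458 or p = -2 or p = 2 or p = 2.6458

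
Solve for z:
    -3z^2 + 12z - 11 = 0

Discriminant: (12)^2 - 4*(-3)*(-11) = 12.
Quadratic formula: z = (-12 +/- sqrt(12)) / (-6).
So z = 2 - sqrt(3)/3 ~= 1.4226 or z = sqrt(3)/3 + 2 ~= 2.5774.

z = 1.4226 or z = 2.5774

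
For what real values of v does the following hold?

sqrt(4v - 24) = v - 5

v = 7

Square both sides: 4v - 24 = (v - 5)^2.
Expand and rearrange: v^2 - 14v + 49 = 0.
This gives the repeated root v = 7.
Check in the original equation:
  v = 7: sqrt(4) = 2, while v - 5 = 2 — valid.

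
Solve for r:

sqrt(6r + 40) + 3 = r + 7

Isolate the radical: sqrt(6r + 40) = r + 4.
Square both sides: 6r + 40 = (r + 4)^2.
Expand and rearrange: r^2 + 2r - 24 = 0.
Solving gives r = 4 or r = -6.
Check each candidate in the original equation:
  r = 4: sqrt(64) = 8, while r + 4 = 8 — valid.
  r = -6: sqrt(4) = 2, while r + 4 = -2 — extraneous.

r = 4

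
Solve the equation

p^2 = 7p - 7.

Rearrange to standard form: p^2 - 7p + 7 = 0.
Discriminant: (-7)^2 - 4*1*7 = 21.
Quadratic formula: p = (7 +/- sqrt(21)) / 2.
So p = sqrt(21)/2 + 7/2 ~= 5.7913 or p = 7/2 - sqrt(21)/2 ~= 1.2087.

p = 1.2087 or p = 5.7913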